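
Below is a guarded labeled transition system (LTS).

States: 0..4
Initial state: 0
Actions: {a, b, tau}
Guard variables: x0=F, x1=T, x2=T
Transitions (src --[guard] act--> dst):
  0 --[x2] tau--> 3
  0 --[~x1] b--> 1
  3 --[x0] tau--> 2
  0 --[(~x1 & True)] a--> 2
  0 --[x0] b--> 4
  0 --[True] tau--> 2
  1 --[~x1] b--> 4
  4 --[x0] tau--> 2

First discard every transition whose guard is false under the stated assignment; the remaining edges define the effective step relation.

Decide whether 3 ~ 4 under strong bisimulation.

Answer: BISIMILAR

Working:
Refine partition for ~:
  round 0: {{0,1,2,3,4}}
  round 1: {{0},{1,2,3,4}}
stable after 2 split(s): 2 block(s)
[3]={1,2,3,4}  [4]={1,2,3,4}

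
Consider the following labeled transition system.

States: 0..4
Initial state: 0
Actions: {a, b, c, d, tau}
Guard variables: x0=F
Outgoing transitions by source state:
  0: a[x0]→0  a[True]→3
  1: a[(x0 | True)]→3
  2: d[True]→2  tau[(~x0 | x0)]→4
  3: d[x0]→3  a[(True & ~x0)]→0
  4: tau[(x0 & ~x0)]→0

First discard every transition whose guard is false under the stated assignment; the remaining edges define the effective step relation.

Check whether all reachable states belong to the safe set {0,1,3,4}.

Safe = {0,1,3,4}
R = {0,3}
  0: ✓
  3: ✓

Answer: INVARIANT HOLDS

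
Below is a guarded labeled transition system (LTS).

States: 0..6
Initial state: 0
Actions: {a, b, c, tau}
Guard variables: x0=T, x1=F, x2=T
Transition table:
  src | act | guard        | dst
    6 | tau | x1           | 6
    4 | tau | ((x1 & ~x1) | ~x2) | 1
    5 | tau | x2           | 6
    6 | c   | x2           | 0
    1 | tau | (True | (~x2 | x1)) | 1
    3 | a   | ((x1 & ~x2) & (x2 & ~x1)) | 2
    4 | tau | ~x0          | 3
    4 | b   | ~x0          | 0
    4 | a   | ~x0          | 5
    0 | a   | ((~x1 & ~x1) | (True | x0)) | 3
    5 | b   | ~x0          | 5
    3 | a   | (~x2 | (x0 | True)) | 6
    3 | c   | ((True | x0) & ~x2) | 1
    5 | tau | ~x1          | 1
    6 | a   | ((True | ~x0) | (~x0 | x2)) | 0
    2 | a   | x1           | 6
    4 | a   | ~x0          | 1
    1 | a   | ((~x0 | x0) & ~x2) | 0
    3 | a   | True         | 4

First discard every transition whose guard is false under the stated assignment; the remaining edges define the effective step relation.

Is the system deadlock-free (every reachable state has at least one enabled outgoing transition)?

Reach set: {0,3,4,6}
  0: a→3  [1 out]
  3: a→4  a→6  [2 out]
  4: ∅  [STUCK]
  6: a→0  c→0  [2 out]
Path to 4: a·a

Answer: DEADLOCK at state 4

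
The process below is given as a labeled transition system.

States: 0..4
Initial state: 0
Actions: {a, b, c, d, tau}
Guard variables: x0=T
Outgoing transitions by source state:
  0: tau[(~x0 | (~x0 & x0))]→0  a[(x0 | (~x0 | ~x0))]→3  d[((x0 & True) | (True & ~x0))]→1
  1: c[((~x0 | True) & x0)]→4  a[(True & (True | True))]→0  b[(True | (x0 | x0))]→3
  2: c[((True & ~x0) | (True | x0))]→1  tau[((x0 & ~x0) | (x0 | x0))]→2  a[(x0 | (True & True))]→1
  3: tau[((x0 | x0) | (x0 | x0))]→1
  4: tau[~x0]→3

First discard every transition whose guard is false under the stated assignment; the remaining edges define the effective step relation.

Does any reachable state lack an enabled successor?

Answer: DEADLOCK at state 4

Analysis:
R = {0,1,3,4}
  0: a→3  d→1  [2 out]
  1: a→0  b→3  c→4  [3 out]
  3: tau→1  [1 out]
  4: ∅  [no exit]
witness 4: d·c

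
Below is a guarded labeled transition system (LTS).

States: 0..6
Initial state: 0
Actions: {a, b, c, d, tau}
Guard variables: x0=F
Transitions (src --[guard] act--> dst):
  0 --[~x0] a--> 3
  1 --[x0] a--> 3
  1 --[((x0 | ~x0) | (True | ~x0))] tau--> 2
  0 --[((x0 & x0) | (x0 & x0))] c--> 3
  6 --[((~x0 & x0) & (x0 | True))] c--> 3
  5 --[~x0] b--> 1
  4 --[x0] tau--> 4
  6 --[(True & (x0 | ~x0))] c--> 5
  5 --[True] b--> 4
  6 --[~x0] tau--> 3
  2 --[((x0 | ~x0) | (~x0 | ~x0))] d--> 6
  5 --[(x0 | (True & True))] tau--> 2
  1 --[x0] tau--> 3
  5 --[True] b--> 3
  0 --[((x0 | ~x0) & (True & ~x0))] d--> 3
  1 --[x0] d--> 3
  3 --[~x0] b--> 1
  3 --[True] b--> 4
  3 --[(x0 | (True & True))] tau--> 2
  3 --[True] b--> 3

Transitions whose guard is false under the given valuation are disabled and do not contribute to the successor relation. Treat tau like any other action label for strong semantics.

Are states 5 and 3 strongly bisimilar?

Refine partition for ~:
  P[0] = {{0,1,2,3,4,5,6}}
  P[1] = {{0},{1},{2},{3,5},{4},{6}}
stable after 2 split(s): 6 block(s)
class of 5: {3,5}; class of 3: {3,5}

Answer: BISIMILAR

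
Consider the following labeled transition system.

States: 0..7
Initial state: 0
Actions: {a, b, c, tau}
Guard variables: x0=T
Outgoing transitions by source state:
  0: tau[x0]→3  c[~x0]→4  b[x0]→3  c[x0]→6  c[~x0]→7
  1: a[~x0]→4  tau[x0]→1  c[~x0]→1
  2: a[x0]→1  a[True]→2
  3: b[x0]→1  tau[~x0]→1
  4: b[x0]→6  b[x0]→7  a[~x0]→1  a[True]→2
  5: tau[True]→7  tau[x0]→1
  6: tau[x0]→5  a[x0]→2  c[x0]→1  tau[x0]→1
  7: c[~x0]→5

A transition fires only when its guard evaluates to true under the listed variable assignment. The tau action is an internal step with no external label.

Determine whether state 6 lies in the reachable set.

Answer: REACHABLE

Trace:
16 transition(s) survive guard evaluation.
depth 0: {0}
depth 1: {3,6}  cumulative {0,3,6}
depth 2: {1,2,5}  cumulative {0,1,2,3,5,6}
depth 3: {7}  cumulative {0,1,2,3,5,6,7}
R = {0,1,2,3,5,6,7}
trace reaching 6: c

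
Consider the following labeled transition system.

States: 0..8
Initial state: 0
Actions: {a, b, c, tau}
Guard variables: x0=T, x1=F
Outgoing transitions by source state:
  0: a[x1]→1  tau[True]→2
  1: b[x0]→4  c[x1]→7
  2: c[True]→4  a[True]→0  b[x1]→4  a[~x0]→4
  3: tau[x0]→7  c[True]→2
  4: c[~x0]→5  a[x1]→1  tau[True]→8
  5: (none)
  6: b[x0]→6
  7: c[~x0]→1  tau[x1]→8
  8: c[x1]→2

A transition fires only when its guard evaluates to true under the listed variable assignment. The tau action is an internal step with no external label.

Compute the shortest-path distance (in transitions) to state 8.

BFS to 8:
  L0 = {0}
  L1 = {2}
  L2 = {4}
  L3 = {8}
depth(8)=3, e.g. tau·c·tau

Answer: 3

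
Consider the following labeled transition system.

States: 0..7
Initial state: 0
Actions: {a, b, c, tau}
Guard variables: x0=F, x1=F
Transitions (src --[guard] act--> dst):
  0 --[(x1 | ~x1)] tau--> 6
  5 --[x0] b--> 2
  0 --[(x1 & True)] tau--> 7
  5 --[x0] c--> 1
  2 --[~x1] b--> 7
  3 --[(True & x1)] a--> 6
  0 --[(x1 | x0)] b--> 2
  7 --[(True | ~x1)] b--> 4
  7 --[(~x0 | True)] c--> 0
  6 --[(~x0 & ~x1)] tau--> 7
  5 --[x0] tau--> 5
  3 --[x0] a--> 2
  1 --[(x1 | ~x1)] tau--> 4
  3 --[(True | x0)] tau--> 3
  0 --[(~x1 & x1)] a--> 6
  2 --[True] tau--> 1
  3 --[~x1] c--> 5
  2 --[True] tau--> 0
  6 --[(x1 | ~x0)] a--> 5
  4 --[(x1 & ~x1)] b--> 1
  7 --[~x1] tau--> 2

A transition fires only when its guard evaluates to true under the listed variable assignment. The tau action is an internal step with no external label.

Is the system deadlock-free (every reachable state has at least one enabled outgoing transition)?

Answer: DEADLOCK at state 4

Analysis:
Reach set: {0,1,2,4,5,6,7}
  0: tau→6  [1 out]
  1: tau→4  [1 out]
  2: b→7  tau→0  tau→1  [3 out]
  4: ∅  [deadlock]
  5: ∅  [deadlock]
  6: a→5  tau→7  [2 out]
  7: b→4  c→0  tau→2  [3 out]
trace reaching 4: tau·tau·b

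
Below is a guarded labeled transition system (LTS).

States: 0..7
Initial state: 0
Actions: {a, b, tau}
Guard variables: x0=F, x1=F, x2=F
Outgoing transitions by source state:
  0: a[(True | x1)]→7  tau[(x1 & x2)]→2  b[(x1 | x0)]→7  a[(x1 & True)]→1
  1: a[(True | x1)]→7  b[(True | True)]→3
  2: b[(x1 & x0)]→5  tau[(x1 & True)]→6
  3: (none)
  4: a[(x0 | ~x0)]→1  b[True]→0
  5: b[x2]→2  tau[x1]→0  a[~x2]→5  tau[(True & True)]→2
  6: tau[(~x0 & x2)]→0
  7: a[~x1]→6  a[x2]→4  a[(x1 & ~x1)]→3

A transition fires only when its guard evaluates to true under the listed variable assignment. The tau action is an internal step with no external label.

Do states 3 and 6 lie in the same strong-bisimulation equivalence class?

Refine partition for ~:
  P[0] = {{0,1,2,3,4,5,6,7}}
  P[1] = {{0,7},{1,4},{2,3,6},{5}}
  P[2] = {{0},{1},{2,3,6},{4},{5},{7}}
Fixed point at round 3; 6 class(es).
class of 3: {2,3,6}; class of 6: {2,3,6}

Answer: BISIMILAR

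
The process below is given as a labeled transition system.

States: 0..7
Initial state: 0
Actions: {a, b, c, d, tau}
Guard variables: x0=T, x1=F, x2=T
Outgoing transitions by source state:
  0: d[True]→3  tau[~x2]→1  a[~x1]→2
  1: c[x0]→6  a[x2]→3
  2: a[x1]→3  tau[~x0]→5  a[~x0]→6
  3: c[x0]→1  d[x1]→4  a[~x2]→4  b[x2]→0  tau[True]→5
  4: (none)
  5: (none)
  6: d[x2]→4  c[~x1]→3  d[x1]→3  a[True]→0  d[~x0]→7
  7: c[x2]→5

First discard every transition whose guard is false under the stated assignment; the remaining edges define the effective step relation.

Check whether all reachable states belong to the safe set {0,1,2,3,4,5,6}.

Answer: INVARIANT HOLDS

Working:
Inv-set: {0,1,2,3,4,5,6}
R = {0,1,2,3,4,5,6}
  0: safe
  1: safe
  2: safe
  3: safe
  4: safe
  5: safe
  6: safe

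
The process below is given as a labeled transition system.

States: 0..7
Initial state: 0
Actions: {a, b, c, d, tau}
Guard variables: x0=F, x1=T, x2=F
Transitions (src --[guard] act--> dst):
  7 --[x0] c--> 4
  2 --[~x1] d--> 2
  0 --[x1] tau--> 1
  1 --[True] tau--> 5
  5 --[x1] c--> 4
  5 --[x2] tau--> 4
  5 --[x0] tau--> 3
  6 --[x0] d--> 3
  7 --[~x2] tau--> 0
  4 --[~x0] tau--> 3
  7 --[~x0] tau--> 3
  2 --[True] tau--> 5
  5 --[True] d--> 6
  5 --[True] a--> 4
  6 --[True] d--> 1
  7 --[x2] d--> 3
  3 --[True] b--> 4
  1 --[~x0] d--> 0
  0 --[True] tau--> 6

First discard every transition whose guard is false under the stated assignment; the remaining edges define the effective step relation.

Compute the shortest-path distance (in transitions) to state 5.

Answer: 2

Working:
Layered search for 5:
  L0 = {0}
  L1 = {1,6}
  L2 = {5}
5 enters at depth 2; path tau·tau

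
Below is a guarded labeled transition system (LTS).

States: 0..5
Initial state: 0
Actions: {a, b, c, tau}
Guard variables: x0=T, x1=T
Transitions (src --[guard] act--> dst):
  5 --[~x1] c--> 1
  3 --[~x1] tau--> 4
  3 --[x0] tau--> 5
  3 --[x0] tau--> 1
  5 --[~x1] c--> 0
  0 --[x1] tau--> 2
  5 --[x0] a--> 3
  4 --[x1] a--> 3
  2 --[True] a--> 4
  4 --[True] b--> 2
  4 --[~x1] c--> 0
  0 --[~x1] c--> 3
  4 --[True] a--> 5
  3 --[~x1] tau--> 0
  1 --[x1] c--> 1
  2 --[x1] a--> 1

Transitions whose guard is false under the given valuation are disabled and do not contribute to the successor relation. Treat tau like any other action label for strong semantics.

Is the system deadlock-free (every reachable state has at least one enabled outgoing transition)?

Answer: DEADLOCK-FREE

Analysis:
Reach set: {0,1,2,3,4,5}
  0: tau→2  [deg 1]
  1: c→1  [deg 1]
  2: a→1  a→4  [deg 2]
  3: tau→1  tau→5  [deg 2]
  4: a→3  a→5  b→2  [deg 3]
  5: a→3  [deg 1]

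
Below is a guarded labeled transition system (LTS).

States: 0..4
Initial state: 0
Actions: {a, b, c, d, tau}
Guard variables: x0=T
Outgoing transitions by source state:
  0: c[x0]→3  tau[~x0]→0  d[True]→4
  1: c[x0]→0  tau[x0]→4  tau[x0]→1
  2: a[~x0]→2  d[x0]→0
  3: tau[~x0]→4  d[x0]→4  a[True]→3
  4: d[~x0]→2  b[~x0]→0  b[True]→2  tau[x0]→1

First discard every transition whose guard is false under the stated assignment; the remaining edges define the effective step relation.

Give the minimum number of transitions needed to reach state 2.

Answer: 2

Working:
Layered search for 2:
  depth 0: {0}
  depth 1: {3,4}
  depth 2: {1,2}
2 enters at depth 2; path d·b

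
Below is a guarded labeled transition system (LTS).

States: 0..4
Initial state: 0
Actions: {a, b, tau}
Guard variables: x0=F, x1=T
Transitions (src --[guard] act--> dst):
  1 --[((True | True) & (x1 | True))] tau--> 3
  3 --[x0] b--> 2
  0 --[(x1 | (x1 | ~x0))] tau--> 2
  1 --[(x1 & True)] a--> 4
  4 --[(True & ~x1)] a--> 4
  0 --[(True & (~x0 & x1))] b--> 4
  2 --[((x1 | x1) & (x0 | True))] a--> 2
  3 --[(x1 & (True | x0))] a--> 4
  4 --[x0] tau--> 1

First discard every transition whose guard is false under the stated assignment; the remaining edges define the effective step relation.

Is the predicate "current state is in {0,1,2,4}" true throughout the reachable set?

Allowed set {0,1,2,4}
Reachable = {0,2,4}
  0: safe
  2: safe
  4: safe

Answer: INVARIANT HOLDS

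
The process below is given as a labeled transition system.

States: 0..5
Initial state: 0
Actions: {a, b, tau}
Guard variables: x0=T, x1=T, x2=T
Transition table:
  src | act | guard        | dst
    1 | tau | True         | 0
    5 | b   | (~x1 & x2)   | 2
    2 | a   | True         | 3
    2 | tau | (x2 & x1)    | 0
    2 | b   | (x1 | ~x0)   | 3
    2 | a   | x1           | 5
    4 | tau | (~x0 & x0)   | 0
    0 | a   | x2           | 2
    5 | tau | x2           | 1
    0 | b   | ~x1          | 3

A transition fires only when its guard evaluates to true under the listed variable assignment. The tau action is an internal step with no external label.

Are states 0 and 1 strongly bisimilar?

Answer: NOT BISIMILAR

Working:
Bisimulation quotient by refinement:
  P[0] = {{0,1,2,3,4,5}}
  P[1] = {{0},{1,5},{2},{3,4}}
  P[2] = {{0},{1},{2},{3,4},{5}}
stable after 3 split(s): 5 block(s)
class of 0: {0}; class of 1: {1}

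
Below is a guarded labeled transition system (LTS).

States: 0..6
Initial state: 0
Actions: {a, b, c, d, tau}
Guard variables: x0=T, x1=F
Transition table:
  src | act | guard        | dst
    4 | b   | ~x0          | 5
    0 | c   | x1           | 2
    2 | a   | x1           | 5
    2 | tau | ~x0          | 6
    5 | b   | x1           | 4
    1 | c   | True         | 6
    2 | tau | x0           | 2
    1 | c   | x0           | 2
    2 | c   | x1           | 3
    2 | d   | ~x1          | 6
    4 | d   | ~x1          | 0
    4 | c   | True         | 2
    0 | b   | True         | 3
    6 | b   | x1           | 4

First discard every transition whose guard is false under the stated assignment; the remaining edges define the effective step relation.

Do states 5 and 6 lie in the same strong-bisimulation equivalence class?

Compute ~ classes (split until stable):
  round 0: {{0,1,2,3,4,5,6}}
  round 1: {{0},{1},{2},{3,5,6},{4}}
Fixed point at round 2; 5 class(es).
5∈{3,5,6}, 6∈{3,5,6}

Answer: BISIMILAR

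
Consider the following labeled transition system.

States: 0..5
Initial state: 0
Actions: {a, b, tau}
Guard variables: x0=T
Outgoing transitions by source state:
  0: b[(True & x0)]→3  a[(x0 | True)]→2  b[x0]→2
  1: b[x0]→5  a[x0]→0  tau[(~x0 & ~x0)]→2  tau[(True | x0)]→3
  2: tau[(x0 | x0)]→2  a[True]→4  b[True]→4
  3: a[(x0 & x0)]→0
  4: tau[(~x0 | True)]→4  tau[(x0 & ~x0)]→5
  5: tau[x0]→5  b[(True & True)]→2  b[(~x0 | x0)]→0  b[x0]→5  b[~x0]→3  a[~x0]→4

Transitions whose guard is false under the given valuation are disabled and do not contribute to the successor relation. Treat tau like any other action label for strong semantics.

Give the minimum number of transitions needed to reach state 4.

BFS to 4:
  depth 0: {0}
  depth 1: {2,3}
  depth 2: {4}
first hit 4 at d=2 via a·a

Answer: 2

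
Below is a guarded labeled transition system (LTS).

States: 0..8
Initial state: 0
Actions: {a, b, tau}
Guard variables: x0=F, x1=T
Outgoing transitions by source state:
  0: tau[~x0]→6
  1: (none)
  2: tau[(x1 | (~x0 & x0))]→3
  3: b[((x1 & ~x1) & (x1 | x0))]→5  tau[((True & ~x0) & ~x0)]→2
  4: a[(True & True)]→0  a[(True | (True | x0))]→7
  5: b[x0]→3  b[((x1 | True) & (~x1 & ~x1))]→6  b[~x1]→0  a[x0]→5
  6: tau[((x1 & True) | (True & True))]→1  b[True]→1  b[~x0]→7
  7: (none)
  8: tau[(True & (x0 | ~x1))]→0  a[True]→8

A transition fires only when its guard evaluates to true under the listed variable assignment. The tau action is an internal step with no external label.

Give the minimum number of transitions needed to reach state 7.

Answer: 2

Analysis:
Breadth-first toward 7:
  Layer 0: {0}
  Layer 1: {6}
  Layer 2: {1,7}
first hit 7 at d=2 via tau·b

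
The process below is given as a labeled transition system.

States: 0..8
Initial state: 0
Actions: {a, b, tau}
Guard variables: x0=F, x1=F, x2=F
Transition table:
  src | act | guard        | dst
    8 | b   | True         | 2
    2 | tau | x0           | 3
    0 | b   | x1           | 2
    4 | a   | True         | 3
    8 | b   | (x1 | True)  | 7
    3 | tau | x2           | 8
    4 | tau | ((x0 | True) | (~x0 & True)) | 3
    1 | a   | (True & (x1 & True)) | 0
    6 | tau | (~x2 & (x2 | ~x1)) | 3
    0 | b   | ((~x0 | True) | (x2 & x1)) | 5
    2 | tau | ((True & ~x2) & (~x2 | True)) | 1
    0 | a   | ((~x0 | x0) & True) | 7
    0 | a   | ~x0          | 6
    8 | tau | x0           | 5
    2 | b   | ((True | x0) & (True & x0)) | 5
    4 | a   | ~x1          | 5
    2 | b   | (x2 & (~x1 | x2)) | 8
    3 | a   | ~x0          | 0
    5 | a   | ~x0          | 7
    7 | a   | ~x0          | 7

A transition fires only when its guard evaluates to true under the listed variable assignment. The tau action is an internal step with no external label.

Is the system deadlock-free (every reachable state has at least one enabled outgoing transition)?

R = {0,3,5,6,7}
  0: a→6  a→7  b→5  [deg 3]
  3: a→0  [deg 1]
  5: a→7  [deg 1]
  6: tau→3  [deg 1]
  7: a→7  [deg 1]

Answer: DEADLOCK-FREE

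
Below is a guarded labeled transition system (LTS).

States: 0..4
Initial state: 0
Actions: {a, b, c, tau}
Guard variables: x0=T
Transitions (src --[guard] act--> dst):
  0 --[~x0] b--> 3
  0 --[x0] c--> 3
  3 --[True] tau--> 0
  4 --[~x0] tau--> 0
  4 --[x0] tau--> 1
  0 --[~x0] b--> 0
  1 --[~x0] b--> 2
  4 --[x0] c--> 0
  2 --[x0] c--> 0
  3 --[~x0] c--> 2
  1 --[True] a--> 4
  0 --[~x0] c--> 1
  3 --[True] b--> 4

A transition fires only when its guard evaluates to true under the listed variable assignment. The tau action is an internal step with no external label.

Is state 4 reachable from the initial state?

After dropping false guards: 7 live edges.
depth 0: {0}
depth 1: {3}  now seen {0,3}
depth 2: {4}  now seen {0,3,4}
depth 3: {1}  now seen {0,1,3,4}
Reachable = {0,1,3,4}
witness 4: c·b

Answer: REACHABLE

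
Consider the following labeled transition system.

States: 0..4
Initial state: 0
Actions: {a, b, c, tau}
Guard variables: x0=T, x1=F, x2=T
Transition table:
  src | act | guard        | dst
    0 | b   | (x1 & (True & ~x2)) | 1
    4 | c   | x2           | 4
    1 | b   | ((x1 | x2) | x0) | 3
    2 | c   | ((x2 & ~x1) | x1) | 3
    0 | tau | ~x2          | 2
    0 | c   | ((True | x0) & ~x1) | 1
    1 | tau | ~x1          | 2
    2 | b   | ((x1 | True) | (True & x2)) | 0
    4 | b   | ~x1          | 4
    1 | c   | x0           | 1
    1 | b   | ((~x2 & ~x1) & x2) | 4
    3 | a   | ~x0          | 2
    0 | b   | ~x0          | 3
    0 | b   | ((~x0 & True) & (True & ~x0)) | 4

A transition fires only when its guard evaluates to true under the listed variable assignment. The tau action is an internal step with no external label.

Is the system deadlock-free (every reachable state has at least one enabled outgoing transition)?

R = {0,1,2,3}
  0: c→1  [deg 1]
  1: b→3  c→1  tau→2  [deg 3]
  2: b→0  c→3  [deg 2]
  3: ∅  [STUCK]
witness 3: c·b

Answer: DEADLOCK at state 3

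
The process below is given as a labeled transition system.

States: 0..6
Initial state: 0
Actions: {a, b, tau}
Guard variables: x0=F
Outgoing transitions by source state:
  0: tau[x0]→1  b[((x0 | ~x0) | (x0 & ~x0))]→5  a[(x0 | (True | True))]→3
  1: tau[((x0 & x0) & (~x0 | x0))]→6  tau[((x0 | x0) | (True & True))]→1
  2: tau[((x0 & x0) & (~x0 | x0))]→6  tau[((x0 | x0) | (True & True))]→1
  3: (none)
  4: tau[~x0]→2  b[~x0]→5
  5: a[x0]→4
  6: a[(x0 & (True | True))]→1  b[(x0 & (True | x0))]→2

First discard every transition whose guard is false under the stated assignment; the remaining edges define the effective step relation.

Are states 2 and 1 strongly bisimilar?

Answer: BISIMILAR

Analysis:
Bisimulation quotient by refinement:
  P[0] = {{0,1,2,3,4,5,6}}
  P[1] = {{0},{1,2},{3,5,6},{4}}
Fixed point at round 2; 4 class(es).
class of 2: {1,2}; class of 1: {1,2}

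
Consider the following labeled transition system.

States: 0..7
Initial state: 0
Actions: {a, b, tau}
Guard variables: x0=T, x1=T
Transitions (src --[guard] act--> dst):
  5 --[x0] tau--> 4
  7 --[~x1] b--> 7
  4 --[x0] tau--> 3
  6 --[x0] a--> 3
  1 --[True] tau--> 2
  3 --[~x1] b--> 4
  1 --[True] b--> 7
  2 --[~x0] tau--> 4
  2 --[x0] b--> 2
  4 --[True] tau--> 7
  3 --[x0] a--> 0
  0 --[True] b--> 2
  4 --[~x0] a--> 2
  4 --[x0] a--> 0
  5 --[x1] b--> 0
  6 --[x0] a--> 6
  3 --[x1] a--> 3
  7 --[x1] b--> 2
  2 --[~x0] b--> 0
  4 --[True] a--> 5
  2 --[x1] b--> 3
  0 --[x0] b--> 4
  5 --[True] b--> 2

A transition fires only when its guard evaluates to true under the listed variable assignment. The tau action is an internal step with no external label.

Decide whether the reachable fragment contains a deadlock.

Reach set: {0,2,3,4,5,7}
  0: b→2  b→4  [2 out]
  2: b→2  b→3  [2 out]
  3: a→0  a→3  [2 out]
  4: a→0  a→5  tau→3  tau→7  [4 out]
  5: b→0  b→2  tau→4  [3 out]
  7: b→2  [1 out]

Answer: DEADLOCK-FREE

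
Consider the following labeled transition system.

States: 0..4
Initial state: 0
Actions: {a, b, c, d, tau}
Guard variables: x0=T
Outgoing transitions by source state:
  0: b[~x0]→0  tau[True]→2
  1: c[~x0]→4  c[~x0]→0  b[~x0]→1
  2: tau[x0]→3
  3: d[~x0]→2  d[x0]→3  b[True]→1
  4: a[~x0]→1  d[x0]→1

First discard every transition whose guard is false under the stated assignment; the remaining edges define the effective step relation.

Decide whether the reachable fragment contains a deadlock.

Reachable = {0,1,2,3}
  0: tau→2  [1 out]
  1: ∅  [deadlock]
  2: tau→3  [1 out]
  3: b→1  d→3  [2 out]
witness 1: tau·tau·b

Answer: DEADLOCK at state 1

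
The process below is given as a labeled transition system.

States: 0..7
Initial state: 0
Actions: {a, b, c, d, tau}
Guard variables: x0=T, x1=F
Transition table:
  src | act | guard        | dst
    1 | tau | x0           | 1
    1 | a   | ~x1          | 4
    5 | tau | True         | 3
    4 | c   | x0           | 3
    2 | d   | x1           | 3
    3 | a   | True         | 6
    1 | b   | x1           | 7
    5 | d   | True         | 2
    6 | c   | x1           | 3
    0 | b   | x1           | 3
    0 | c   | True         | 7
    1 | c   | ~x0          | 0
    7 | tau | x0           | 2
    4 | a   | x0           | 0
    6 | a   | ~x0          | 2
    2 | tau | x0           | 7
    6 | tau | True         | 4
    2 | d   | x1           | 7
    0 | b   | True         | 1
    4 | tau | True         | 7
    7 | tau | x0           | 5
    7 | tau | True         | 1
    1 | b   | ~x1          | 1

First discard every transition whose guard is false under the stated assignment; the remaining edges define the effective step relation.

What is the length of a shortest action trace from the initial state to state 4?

Answer: 2

Trace:
Breadth-first toward 4:
  depth 0: {0}
  depth 1: {1,7}
  depth 2: {2,4,5}
depth(4)=2, e.g. b·a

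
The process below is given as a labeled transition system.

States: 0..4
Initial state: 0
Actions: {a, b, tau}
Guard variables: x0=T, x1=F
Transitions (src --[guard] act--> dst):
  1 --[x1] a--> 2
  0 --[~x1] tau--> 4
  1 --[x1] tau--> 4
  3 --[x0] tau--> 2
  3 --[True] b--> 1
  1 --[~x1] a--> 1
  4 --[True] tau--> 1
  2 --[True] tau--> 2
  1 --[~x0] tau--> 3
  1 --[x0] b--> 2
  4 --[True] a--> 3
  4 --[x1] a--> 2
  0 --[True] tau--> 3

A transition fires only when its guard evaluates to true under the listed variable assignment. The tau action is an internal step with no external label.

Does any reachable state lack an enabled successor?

Answer: DEADLOCK-FREE

Working:
Reachable = {0,1,2,3,4}
  0: tau→3  tau→4  [2 exit(s)]
  1: a→1  b→2  [2 exit(s)]
  2: tau→2  [1 exit(s)]
  3: b→1  tau→2  [2 exit(s)]
  4: a→3  tau→1  [2 exit(s)]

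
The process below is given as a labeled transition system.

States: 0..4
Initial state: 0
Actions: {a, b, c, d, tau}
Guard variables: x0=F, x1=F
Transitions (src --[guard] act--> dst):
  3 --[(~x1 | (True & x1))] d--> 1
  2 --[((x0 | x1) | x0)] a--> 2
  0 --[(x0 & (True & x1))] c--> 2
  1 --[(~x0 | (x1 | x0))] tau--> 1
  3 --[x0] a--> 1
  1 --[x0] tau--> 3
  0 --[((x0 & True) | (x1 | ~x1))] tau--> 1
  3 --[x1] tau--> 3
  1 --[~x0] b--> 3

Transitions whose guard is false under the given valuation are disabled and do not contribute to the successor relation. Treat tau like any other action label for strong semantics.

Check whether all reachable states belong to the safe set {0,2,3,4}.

Inv-set: {0,2,3,4}
Reachable = {0,1,3}
  0: ✓
  1: outside
  3: ✓
counterexample path to 1: tau

Answer: INVARIANT VIOLATED at state 1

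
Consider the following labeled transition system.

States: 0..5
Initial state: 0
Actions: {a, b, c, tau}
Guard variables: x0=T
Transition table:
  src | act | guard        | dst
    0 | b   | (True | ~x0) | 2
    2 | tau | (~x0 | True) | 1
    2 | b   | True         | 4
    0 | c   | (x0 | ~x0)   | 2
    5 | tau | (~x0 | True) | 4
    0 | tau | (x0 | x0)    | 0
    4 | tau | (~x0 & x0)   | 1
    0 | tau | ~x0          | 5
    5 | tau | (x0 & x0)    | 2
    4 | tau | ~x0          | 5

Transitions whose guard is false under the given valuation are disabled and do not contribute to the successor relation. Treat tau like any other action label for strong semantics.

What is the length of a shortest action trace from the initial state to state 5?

Answer: UNREACHABLE

Working:
BFS to 5:
  depth 0: {0}
  depth 1: {2}
  depth 2: {1,4}
5 never appears.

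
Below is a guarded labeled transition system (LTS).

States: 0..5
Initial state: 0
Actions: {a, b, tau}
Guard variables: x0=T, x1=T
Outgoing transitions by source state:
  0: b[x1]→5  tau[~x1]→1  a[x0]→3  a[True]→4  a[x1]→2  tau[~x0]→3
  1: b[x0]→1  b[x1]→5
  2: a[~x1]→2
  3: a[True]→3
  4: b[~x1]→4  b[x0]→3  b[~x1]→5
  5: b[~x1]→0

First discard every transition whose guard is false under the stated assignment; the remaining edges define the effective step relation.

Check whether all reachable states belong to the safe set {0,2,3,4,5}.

Allowed set {0,2,3,4,5}
Reach set: {0,2,3,4,5}
  0: ✓
  2: ✓
  3: ✓
  4: ✓
  5: ✓

Answer: INVARIANT HOLDS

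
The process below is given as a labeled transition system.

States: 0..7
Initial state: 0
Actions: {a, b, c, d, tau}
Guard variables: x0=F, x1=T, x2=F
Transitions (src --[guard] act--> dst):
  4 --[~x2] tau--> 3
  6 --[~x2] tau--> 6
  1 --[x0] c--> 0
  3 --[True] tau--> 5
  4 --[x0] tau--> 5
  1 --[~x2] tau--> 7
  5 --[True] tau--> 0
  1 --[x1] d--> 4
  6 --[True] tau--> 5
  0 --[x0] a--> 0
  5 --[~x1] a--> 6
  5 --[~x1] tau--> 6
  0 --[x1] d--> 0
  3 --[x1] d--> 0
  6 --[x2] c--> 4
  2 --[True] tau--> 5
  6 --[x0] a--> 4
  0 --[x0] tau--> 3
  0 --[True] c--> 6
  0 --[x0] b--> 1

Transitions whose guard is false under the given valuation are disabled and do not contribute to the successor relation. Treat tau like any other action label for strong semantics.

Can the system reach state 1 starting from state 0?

Guard filter leaves 11 enabled edge(s).
depth 0: {0}
depth 1: {6}  cumulative {0,6}
depth 2: {5}  cumulative {0,5,6}
Reachable = {0,5,6}

Answer: UNREACHABLE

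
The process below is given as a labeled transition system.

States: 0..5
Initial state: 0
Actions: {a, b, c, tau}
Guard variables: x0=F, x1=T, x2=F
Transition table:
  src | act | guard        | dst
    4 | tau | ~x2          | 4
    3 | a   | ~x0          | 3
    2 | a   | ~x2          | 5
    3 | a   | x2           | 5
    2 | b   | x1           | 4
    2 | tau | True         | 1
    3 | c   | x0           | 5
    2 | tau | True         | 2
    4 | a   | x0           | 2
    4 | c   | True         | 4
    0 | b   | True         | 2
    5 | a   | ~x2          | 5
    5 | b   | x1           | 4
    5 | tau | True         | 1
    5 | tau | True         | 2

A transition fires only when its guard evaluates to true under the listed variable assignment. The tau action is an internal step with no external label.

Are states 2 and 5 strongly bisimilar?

Refine partition for ~:
  round 0: {{0,1,2,3,4,5}}
  round 1: {{0},{1},{2,5},{3},{4}}
Fixed point at round 2; 5 class(es).
[2]={2,5}  [5]={2,5}

Answer: BISIMILAR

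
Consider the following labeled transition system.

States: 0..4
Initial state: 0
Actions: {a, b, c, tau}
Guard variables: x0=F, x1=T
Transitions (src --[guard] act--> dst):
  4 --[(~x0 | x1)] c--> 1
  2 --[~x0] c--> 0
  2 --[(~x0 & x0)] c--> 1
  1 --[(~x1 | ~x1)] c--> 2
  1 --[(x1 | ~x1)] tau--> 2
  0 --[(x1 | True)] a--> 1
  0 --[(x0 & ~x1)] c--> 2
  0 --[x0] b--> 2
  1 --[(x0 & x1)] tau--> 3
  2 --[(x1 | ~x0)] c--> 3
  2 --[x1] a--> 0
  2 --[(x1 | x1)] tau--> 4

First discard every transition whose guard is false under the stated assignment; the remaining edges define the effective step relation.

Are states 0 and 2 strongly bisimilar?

Compute ~ classes (split until stable):
  π0 = {{0,1,2,3,4}}
  π1 = {{0},{1},{2},{3},{4}}
stable after 2 split(s): 5 block(s)
class of 0: {0}; class of 2: {2}

Answer: NOT BISIMILAR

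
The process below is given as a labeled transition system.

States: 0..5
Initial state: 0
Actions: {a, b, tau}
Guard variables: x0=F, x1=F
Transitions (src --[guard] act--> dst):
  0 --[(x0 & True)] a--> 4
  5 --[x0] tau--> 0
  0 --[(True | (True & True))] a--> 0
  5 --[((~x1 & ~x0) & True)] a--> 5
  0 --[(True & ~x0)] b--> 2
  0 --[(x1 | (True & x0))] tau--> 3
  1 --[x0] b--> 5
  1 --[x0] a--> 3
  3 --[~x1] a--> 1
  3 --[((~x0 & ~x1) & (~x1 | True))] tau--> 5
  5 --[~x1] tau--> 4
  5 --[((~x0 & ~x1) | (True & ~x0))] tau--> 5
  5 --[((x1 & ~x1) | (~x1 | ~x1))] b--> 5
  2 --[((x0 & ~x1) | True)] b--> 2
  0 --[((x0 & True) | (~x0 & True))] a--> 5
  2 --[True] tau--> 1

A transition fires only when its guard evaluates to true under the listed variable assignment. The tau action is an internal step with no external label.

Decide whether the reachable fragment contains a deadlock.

Answer: DEADLOCK at state 1

Trace:
Reachable = {0,1,2,4,5}
  0: a→0  a→5  b→2  [3 out]
  1: ∅  [deadlock]
  2: b→2  tau→1  [2 out]
  4: ∅  [deadlock]
  5: a→5  b→5  tau→4  tau→5  [4 out]
Path to 1: b·tau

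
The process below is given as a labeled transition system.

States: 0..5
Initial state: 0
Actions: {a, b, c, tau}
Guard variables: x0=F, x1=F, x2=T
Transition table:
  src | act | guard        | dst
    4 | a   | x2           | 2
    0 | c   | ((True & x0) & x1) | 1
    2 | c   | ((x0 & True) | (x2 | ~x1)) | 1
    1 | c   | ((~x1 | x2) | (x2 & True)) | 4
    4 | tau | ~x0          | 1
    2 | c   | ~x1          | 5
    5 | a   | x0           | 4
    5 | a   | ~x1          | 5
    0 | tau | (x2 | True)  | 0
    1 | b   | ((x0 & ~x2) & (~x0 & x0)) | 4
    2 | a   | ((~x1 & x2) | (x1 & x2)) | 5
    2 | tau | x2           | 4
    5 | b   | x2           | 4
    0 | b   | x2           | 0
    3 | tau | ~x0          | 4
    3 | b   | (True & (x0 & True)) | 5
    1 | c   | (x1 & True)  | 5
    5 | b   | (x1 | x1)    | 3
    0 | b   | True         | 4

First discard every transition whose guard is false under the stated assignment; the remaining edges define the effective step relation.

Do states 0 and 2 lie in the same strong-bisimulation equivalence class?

Answer: NOT BISIMILAR

Working:
Refine partition for ~:
  P[0] = {{0,1,2,3,4,5}}
  P[1] = {{0},{1},{2},{3},{4},{5}}
stable after 2 split(s): 6 block(s)
class of 0: {0}; class of 2: {2}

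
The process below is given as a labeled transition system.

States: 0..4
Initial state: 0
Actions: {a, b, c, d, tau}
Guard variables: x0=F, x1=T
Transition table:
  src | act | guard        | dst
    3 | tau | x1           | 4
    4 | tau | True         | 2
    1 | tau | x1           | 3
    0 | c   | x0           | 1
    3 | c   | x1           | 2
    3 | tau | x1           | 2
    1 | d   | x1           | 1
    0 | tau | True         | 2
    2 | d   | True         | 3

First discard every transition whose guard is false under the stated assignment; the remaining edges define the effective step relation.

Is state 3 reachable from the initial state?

Answer: REACHABLE

Analysis:
Guard filter leaves 8 enabled edge(s).
L0 = {0}
L1 = {2}  total {0,2}
L2 = {3}  total {0,2,3}
L3 = {4}  total {0,2,3,4}
R = {0,2,3,4}
witness 3: tau·d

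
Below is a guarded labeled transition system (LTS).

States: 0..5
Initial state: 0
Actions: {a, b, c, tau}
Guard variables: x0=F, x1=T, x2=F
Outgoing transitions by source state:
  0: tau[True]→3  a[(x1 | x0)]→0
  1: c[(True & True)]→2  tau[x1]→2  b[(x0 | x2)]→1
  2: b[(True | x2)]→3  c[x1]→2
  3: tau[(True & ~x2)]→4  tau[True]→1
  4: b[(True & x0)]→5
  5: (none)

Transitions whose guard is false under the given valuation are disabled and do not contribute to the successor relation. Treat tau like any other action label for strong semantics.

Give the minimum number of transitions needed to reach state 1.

Layered search for 1:
  L0 = {0}
  L1 = {3}
  L2 = {1,4}
1 enters at depth 2; path tau·tau

Answer: 2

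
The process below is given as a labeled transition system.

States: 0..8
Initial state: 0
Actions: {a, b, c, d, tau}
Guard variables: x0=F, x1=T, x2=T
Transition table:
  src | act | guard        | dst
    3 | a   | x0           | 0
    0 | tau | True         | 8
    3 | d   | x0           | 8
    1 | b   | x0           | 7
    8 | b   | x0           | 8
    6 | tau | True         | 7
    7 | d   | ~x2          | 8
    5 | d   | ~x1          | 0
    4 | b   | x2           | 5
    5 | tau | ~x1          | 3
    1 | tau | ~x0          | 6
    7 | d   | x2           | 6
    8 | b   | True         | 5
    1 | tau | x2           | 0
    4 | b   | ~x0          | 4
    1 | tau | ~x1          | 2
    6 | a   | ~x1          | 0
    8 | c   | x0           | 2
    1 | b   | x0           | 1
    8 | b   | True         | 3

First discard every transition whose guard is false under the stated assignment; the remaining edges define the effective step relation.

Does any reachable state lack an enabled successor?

Answer: DEADLOCK at state 3

Trace:
Reachable = {0,3,5,8}
  0: tau→8  [deg 1]
  3: ∅  [STUCK]
  5: ∅  [STUCK]
  8: b→3  b→5  [deg 2]
trace reaching 3: tau·b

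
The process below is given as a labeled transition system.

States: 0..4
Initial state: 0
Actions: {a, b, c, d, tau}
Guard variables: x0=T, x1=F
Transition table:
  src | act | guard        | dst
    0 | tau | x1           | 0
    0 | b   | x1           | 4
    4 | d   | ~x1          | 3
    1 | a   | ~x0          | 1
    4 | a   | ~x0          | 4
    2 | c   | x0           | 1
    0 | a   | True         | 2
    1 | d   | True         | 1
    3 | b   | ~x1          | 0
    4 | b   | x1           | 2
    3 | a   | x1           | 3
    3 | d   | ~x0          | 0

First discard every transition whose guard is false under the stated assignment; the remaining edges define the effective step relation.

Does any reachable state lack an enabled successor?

Answer: DEADLOCK-FREE

Trace:
R = {0,1,2}
  0: a→2  [deg 1]
  1: d→1  [deg 1]
  2: c→1  [deg 1]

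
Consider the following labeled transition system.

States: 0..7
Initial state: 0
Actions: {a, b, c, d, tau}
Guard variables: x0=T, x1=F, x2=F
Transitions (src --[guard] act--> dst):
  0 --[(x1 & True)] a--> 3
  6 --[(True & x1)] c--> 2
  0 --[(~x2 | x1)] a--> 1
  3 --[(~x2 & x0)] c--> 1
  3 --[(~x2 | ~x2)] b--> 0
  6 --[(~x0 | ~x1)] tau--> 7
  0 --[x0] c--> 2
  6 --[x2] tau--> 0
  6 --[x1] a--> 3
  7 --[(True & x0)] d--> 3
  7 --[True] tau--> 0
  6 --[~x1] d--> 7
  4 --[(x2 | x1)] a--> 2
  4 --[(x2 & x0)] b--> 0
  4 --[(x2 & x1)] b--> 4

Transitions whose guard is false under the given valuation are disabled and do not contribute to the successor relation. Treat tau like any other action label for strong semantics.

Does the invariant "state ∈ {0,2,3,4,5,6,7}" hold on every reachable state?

Answer: INVARIANT VIOLATED at state 1

Trace:
Safe = {0,2,3,4,5,6,7}
R = {0,1,2}
  0: safe
  1: outside
  2: safe
reach 1 via a — violates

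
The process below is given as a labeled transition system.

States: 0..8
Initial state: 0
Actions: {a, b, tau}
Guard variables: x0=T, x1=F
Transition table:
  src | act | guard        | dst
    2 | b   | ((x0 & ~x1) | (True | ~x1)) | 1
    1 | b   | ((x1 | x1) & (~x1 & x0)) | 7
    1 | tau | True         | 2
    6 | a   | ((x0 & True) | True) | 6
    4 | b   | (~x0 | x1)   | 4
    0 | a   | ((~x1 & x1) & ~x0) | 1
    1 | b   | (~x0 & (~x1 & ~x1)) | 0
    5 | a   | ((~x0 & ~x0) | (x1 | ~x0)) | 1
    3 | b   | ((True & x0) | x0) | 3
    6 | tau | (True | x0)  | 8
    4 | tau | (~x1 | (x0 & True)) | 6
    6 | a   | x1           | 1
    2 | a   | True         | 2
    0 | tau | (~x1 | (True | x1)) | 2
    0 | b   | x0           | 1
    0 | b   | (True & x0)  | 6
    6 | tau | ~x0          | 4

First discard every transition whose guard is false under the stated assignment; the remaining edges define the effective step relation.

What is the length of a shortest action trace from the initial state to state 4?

Breadth-first toward 4:
  Layer 0: {0}
  Layer 1: {1,2,6}
  Layer 2: {8}
4 never appears.

Answer: UNREACHABLE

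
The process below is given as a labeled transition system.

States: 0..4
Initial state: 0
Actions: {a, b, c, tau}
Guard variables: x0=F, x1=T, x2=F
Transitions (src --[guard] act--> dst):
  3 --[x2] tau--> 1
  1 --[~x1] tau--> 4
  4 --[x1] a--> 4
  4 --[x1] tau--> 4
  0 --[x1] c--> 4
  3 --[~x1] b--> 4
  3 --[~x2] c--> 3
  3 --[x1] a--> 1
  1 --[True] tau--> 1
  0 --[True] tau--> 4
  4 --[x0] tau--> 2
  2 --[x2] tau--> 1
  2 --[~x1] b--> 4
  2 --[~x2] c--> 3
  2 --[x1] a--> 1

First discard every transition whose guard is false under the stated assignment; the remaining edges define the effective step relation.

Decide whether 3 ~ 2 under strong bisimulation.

Answer: BISIMILAR

Trace:
Bisimulation quotient by refinement:
  π0 = {{0,1,2,3,4}}
  π1 = {{0},{1},{2,3},{4}}
Fixed point at round 2; 4 class(es).
class of 3: {2,3}; class of 2: {2,3}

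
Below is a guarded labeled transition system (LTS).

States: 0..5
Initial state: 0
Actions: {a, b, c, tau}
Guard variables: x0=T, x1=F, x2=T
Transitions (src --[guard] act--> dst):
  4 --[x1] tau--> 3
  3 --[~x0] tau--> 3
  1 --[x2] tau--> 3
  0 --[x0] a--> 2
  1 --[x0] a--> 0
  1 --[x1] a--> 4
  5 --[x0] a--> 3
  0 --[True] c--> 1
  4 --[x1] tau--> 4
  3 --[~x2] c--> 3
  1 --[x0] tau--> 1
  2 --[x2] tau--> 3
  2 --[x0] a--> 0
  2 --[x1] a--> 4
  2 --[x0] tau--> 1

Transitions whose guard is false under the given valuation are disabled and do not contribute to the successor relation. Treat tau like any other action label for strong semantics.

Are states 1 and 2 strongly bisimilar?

Bisimulation quotient by refinement:
  π0 = {{0,1,2,3,4,5}}
  π1 = {{0},{1,2},{3,4},{5}}
Fixed point at round 2; 4 class(es).
[1]={1,2}  [2]={1,2}

Answer: BISIMILAR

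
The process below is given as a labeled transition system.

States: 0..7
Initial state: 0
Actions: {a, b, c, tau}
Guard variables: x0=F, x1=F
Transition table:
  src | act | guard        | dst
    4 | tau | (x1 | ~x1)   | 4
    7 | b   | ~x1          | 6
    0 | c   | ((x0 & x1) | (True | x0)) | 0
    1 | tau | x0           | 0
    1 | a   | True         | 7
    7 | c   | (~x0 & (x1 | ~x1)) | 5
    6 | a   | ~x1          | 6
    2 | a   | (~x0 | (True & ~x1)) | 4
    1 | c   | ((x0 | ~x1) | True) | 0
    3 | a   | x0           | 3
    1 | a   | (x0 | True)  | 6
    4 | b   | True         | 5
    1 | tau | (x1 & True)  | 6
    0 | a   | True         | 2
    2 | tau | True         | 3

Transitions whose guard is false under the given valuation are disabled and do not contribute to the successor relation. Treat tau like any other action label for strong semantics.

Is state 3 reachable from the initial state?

After dropping false guards: 12 live edges.
depth 0: {0}
depth 1: {2}  cumulative {0,2}
depth 2: {3,4}  cumulative {0,2,3,4}
depth 3: {5}  cumulative {0,2,3,4,5}
R = {0,2,3,4,5}
trace reaching 3: a·tau

Answer: REACHABLE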